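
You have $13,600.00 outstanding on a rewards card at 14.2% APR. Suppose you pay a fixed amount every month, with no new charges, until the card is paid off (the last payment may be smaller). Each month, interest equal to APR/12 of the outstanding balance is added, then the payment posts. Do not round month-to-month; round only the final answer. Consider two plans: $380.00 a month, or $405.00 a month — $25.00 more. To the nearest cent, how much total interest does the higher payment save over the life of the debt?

$356.53

Monthly rate r = 14.2%/12 = 1.18333% = 0.0118333.
At $380.00/mo: n = ⌈−ln(1 − rB₀/P)/ln(1+r)⌉ = 47 payments (last $312.28); total interest = total paid − $13,600.00 = $4,192.28.
At $405.00/mo: 44 payments (last $20.75); total interest $3,835.75.
Interest saved = $4,192.28 − $3,835.75 = $356.53.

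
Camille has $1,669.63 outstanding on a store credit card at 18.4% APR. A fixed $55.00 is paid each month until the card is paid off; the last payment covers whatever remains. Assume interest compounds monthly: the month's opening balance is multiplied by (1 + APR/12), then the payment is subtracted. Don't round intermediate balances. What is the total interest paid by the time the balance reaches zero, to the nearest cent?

Monthly rate r = 18.4%/12 = 1.53333% = 0.0153333.
Payoff takes n = ⌈−ln(1 − rB₀/P)/ln(1+r)⌉ = ⌈41.163⌉ = 42 payments; the last is $9.01.
Total paid = 41·$55.00 + $9.01 = $2,264.01.
Total interest = total paid − principal = $2,264.01 − $1,669.63 = $594.38.

$594.38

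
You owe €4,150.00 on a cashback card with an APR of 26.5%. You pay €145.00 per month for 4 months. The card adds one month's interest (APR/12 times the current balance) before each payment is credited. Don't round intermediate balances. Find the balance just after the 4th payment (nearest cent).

Monthly rate r = 26.5%/12 = 2.20833% = 0.0220833.
Each month: B ← B·(1+r) − €145.00.
Month 1: interest €91.65; balance after payment €4,096.65.
Month 2: interest €90.47; balance after payment €4,042.11.
Month 3: interest €89.26; balance after payment €3,986.38.
Month 4: interest €88.03; balance after payment €3,929.41.

€3,929.41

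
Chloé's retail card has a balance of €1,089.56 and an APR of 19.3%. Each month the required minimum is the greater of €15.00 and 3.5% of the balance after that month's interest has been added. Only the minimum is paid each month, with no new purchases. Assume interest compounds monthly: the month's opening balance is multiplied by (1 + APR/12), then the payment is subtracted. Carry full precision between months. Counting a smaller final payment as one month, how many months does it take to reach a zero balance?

86 months

Monthly rate r = 19.3%/12 = 1.60833% = 0.0160833.
While 3.5% of the post-interest balance exceeds €15.00, each month B ← (B·(1+r))·(1 − 0.035), i.e. B shrinks by the factor (1+r)·0.965 = 0.98052.
This holds for months 1–49. Entering month 50 the balance is €415.55; 3.5% of the post-interest balance is now below €15.00, so the flat €15.00 minimum applies from here.
From month 50 a fixed €15.00 at rate r clears €415.55 in 37 more payments. Total: 49 + 37 = 86 months.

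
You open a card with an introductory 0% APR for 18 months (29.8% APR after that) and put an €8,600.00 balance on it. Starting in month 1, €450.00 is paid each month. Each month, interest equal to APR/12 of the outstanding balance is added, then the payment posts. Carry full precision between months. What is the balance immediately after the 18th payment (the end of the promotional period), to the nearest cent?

Promo months 1–18 at r₀ = 0%/12 = 0; months 19+ at r₁ = 29.8%/12 = 0.0248333.
After month 18 (no interest yet): B = €8,600.00 − 18·€450.00 = €500.00.

€500.00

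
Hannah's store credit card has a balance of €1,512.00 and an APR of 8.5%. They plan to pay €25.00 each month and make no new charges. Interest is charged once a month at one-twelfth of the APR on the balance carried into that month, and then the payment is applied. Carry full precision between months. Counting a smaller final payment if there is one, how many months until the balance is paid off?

Monthly rate r = 8.5%/12 = 0.708333% = 0.00708333.
Recurrence: B ← B·(1+r) − €25.00.
Month 1: interest €10.71; balance after payment €1,497.71.
Month 2: interest €10.61; balance after payment €1,483.32.
Closed form: n = −ln(1 − rB₀/P)/ln(1+r) = −ln(0.5716)/ln(1.00708) ≈ 79.242, so the balance reaches zero during payment 80.

80 payments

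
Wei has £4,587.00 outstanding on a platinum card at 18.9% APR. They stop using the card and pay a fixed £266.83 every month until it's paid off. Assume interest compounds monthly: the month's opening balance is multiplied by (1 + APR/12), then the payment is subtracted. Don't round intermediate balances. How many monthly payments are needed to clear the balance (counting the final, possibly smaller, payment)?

Monthly rate r = 18.9%/12 = 1.575% = 0.01575.
Recurrence: B ← B·(1+r) − £266.83.
Month 1: interest £72.25; balance after payment £4,392.42.
Month 2: interest £69.18; balance after payment £4,194.77.
Closed form: n = −ln(1 − rB₀/P)/ln(1+r) = −ln(0.72925)/ln(1.01575) ≈ 20.205, so the balance reaches zero during payment 21.

21 months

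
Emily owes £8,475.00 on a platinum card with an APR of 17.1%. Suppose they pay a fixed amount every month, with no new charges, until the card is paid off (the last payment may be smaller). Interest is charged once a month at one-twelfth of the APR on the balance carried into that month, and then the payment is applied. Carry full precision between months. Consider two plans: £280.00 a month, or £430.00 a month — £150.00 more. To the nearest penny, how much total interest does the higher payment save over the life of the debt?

£1,149.55

Monthly rate r = 17.1%/12 = 1.425% = 0.01425.
At £280.00/mo: n = ⌈−ln(1 − rB₀/P)/ln(1+r)⌉ = 40 payments (last £249.62); total interest = total paid − £8,475.00 = £2,694.62.
At £430.00/mo: 24 payments (last £130.07); total interest £1,545.07.
Interest saved = £2,694.62 − £1,545.07 = £1,149.55.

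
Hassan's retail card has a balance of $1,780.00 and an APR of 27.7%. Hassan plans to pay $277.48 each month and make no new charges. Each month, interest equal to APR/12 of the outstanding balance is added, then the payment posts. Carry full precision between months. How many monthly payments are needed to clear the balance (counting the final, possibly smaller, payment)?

Monthly rate r = 27.7%/12 = 2.30833% = 0.0230833.
Recurrence: B ← B·(1+r) − $277.48.
Month 1: interest $41.09; balance after payment $1,543.61.
Month 2: interest $35.63; balance after payment $1,301.76.
Closed form: n = −ln(1 − rB₀/P)/ln(1+r) = −ln(0.85192)/ln(1.02308) ≈ 7.022, so the balance reaches zero during payment 8.

8 payments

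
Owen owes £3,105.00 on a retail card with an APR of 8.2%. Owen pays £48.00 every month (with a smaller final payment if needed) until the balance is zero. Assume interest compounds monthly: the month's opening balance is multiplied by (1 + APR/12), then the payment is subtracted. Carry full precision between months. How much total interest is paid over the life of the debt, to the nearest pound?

£1,007

Monthly rate r = 8.2%/12 = 0.683333% = 0.00683333.
Payoff takes n = ⌈−ln(1 − rB₀/P)/ln(1+r)⌉ = ⌈85.675⌉ = 86 payments; the last is £32.42.
Total paid = 85·£48.00 + £32.42 = £4,112.42.
Total interest = total paid − principal = £4,112.42 − £3,105.00 = £1,007.42.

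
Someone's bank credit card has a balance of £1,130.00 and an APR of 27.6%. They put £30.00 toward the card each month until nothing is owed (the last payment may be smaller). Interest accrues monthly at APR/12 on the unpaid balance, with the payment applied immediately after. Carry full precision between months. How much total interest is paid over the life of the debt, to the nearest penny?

£1,525.03

Monthly rate r = 27.6%/12 = 2.3% = 0.023.
Payoff takes n = ⌈−ln(1 − rB₀/P)/ln(1+r)⌉ = ⌈88.498⌉ = 89 payments; the last is £15.03.
Total paid = 88·£30.00 + £15.03 = £2,655.03.
Total interest = total paid − principal = £2,655.03 − £1,130.00 = £1,525.03.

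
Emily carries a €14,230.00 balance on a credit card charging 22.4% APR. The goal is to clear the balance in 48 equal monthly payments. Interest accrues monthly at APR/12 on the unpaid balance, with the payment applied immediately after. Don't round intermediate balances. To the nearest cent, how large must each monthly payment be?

Monthly rate r = 22.4%/12 = 1.86667% = 0.0186667.
Level-payment amortization: P = B₀·r / (1 − (1+r)^(−n)) = 14230.00·0.0186667 / (1 − 1.01867^(−48)).
Denominator 1 − (1+r)^(−48) = 0.588415102.
P = 265.627 / 0.588415102 ≈ 451.43.

€451.43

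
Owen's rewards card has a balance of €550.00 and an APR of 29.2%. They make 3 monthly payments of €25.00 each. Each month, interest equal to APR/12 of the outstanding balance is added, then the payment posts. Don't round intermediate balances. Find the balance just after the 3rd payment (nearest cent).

Monthly rate r = 29.2%/12 = 2.43333% = 0.0243333.
Each month: B ← B·(1+r) − €25.00.
Month 1: interest €13.38; balance after payment €538.38.
Month 2: interest €13.10; balance after payment €526.48.
Month 3: interest €12.81; balance after payment €514.30.

€514.30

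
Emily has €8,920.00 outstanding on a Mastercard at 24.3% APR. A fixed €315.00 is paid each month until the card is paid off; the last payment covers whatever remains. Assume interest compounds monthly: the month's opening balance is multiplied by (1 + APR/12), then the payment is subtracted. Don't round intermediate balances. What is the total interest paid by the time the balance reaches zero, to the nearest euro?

Monthly rate r = 24.3%/12 = 2.025% = 0.02025.
Payoff takes n = ⌈−ln(1 − rB₀/P)/ln(1+r)⌉ = ⌈42.497⌉ = 43 payments; the last is €157.48.
Total paid = 42·€315.00 + €157.48 = €13,387.48.
Total interest = total paid − principal = €13,387.48 − €8,920.00 = €4,467.48.

€4,467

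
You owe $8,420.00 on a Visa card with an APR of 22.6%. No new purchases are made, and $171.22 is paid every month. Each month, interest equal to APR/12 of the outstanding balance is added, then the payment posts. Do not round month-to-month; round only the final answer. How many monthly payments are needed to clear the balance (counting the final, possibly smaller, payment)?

Monthly rate r = 22.6%/12 = 1.88333% = 0.0188333.
Recurrence: B ← B·(1+r) − $171.22.
Month 1: interest $158.58; balance after payment $8,407.36.
Month 2: interest $158.34; balance after payment $8,394.48.
Closed form: n = −ln(1 − rB₀/P)/ln(1+r) = −ln(0.073843)/ln(1.01883) ≈ 139.661, so the balance reaches zero during payment 140.

140 months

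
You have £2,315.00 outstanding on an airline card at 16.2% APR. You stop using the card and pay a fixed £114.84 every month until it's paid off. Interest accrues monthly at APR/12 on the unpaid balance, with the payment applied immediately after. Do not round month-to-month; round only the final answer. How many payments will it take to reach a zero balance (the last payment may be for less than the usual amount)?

Monthly rate r = 16.2%/12 = 1.35% = 0.0135.
Recurrence: B ← B·(1+r) − £114.84.
Month 1: interest £31.25; balance after payment £2,231.41.
Month 2: interest £30.12; balance after payment £2,146.70.
Closed form: n = −ln(1 − rB₀/P)/ln(1+r) = −ln(0.72786)/ln(1.0135) ≈ 23.688, so the balance reaches zero during payment 24.

24 payments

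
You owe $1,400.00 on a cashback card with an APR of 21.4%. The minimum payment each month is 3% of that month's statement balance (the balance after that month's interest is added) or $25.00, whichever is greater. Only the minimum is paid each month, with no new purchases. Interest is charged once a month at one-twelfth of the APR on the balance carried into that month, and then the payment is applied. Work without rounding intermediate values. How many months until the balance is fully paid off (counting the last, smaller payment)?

92 months

Monthly rate r = 21.4%/12 = 1.78333% = 0.0178333.
While 3% of the post-interest balance exceeds $25.00, each month B ← (B·(1+r))·(1 − 0.03), i.e. B shrinks by the factor (1+r)·0.97 = 0.9873.
This holds for months 1–42. Entering month 43 the balance is $818.39; 3% of the post-interest balance is now below $25.00, so the flat $25.00 minimum applies from here.
From month 43 a fixed $25.00 at rate r clears $818.39 in 50 more payments. Total: 42 + 50 = 92 months.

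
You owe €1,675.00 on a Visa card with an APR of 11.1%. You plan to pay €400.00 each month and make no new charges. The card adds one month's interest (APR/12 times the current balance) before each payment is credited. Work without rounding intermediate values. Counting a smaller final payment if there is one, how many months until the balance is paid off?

Monthly rate r = 11.1%/12 = 0.925% = 0.00925.
Recurrence: B ← B·(1+r) − €400.00.
Month 1: interest €15.49; balance after payment €1,290.49.
Month 2: interest €11.94; balance after payment €902.43.
Month 3: interest €8.35; balance after payment €510.78.
Month 4: interest €4.72; balance after payment €115.50.
Month 5: interest €1.07; balance after payment €0.00.

5 months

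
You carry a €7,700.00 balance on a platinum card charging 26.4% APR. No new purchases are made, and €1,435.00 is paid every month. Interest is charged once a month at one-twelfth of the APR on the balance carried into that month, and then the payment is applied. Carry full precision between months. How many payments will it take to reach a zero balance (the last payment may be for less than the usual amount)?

Monthly rate r = 26.4%/12 = 2.2% = 0.022.
Recurrence: B ← B·(1+r) − €1,435.00.
Month 1: interest €169.40; balance after payment €6,434.40.
Month 2: interest €141.56; balance after payment €5,140.96.
Month 3: interest €113.10; balance after payment €3,819.06.
Month 4: interest €84.02; balance after payment €2,468.08.
Month 5: interest €54.30; balance after payment €1,087.37.
Month 6: interest €23.92; balance after payment €0.00.

6 payments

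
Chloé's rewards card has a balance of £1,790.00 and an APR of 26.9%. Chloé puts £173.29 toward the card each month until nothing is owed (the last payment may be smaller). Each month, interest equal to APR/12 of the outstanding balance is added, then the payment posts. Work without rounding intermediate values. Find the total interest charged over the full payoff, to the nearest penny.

£269.00

Monthly rate r = 26.9%/12 = 2.24167% = 0.0224167.
Payoff takes n = ⌈−ln(1 − rB₀/P)/ln(1+r)⌉ = ⌈11.881⌉ = 12 payments; the last is £152.81.
Total paid = 11·£173.29 + £152.81 = £2,059.00.
Total interest = total paid − principal = £2,059.00 − £1,790.00 = £269.00.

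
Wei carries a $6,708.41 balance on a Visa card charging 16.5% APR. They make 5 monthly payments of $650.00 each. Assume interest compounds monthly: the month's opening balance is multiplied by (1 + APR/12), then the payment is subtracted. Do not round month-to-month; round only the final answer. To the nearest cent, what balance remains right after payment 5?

Monthly rate r = 16.5%/12 = 1.375% = 0.01375.
Each month: B ← B·(1+r) − $650.00.
Month 1: interest $92.24; balance after payment $6,150.65.
Month 2: interest $84.57; balance after payment $5,585.22.
Month 3: interest $76.80; balance after payment $5,012.02.
Month 4: interest $68.92; balance after payment $4,430.93.
Month 5: interest $60.93; balance after payment $3,841.86.

$3,841.86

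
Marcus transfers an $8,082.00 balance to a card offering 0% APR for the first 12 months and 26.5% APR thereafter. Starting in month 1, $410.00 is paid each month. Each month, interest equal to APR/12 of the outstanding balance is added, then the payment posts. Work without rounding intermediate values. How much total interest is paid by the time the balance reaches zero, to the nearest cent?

Promo months 1–12 at r₀ = 0%/12 = 0; months 13+ at r₁ = 26.5%/12 = 0.0220833.
After month 12 (no interest yet): B = $8,082.00 − 12·$410.00 = $3,162.00.
Then at r₁ with $410.00/mo: n₂ = −ln(1 − r₁·B/P)/ln(1+r₁) ≈ 8.55 → 9 more payments.
Total paid = 20·$410.00 + $225.60 = $8,425.60; interest = $8,425.60 − $8,082.00 = $343.60.

$343.60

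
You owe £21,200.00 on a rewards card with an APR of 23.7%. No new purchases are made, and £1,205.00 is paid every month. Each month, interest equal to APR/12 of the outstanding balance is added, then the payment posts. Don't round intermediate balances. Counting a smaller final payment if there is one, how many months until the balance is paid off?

Monthly rate r = 23.7%/12 = 1.975% = 0.01975.
Recurrence: B ← B·(1+r) − £1,205.00.
Month 1: interest £418.70; balance after payment £20,413.70.
Month 2: interest £403.17; balance after payment £19,611.87.
Closed form: n = −ln(1 − rB₀/P)/ln(1+r) = −ln(0.65253)/ln(1.01975) ≈ 21.828, so the balance reaches zero during payment 22.

22 months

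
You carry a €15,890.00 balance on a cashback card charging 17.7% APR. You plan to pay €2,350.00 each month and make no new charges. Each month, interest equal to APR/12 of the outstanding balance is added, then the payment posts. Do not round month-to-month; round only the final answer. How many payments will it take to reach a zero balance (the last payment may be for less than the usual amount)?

Monthly rate r = 17.7%/12 = 1.475% = 0.01475.
Recurrence: B ← B·(1+r) − €2,350.00.
Month 1: interest €234.38; balance after payment €13,774.38.
Month 2: interest €203.17; balance after payment €11,627.55.
Closed form: n = −ln(1 − rB₀/P)/ln(1+r) = −ln(0.90026)/ln(1.01475) ≈ 7.176, so the balance reaches zero during payment 8.

8 months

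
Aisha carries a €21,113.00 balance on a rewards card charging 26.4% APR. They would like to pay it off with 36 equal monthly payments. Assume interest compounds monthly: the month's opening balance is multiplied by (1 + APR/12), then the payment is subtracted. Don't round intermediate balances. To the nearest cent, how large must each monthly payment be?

€855.16

Monthly rate r = 26.4%/12 = 2.2% = 0.022.
Level-payment amortization: P = B₀·r / (1 − (1+r)^(−n)) = 21113.00·0.022 / (1 − 1.022^(−36)).
Denominator 1 − (1+r)^(−36) = 0.543156183.
P = 464.486 / 0.543156183 ≈ 855.16.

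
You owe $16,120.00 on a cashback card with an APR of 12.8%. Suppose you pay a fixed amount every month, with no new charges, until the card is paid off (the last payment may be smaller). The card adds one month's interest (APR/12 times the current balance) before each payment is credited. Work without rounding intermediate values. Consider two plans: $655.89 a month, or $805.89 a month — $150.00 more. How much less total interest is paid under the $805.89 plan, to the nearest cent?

$565.60

Monthly rate r = 12.8%/12 = 1.06667% = 0.0106667.
At $655.89/mo: n = ⌈−ln(1 − rB₀/P)/ln(1+r)⌉ = 29 payments (last $429.81); total interest = total paid − $16,120.00 = $2,674.73.
At $805.89/mo: 23 payments (last $499.55); total interest $2,109.13.
Interest saved = $2,674.73 − $2,109.13 = $565.60.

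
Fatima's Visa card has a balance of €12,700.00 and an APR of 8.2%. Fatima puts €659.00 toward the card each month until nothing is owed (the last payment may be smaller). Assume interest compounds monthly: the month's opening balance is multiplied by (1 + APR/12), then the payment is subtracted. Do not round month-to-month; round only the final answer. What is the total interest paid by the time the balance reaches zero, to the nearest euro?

Monthly rate r = 8.2%/12 = 0.683333% = 0.00683333.
Payoff takes n = ⌈−ln(1 − rB₀/P)/ln(1+r)⌉ = ⌈20.735⌉ = 21 payments; the last is €484.66.
Total paid = 20·€659.00 + €484.66 = €13,664.66.
Total interest = total paid − principal = €13,664.66 − €12,700.00 = €964.66.

€965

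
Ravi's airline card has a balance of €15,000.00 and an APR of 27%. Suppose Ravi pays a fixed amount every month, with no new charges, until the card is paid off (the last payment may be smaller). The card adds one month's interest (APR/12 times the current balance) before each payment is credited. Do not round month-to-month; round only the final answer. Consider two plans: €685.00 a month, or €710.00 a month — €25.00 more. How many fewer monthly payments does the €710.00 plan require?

2 fewer payments

Monthly rate r = 27%/12 = 2.25% = 0.0225.
At €685.00/mo: n = ⌈−ln(1 − rB₀/P)/ln(1+r)⌉ = 31 payments (last €344.73); total interest = total paid − €15,000.00 = €5,894.73.
At €710.00/mo: 29 payments (last €702.43); total interest €5,582.43.
Payments saved = 31 − 29 = 2.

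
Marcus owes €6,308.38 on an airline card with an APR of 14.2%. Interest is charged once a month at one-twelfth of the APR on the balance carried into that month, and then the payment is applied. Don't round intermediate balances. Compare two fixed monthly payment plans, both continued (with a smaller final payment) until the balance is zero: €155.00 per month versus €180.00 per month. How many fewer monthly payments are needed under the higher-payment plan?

10 fewer payments

Monthly rate r = 14.2%/12 = 1.18333% = 0.0118333.
At €155.00/mo: n = ⌈−ln(1 − rB₀/P)/ln(1+r)⌉ = 56 payments (last €132.01); total interest = total paid − €6,308.38 = €2,348.63.
At €180.00/mo: 46 payments (last €96.46); total interest €1,888.08.
Payments saved = 56 − 46 = 10.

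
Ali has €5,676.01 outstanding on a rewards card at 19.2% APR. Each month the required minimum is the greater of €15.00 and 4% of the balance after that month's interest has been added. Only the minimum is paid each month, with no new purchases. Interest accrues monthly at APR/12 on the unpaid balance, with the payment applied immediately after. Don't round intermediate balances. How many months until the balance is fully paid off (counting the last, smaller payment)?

Monthly rate r = 19.2%/12 = 1.6% = 0.016.
While 4% of the post-interest balance exceeds €15.00, each month B ← (B·(1+r))·(1 − 0.04), i.e. B shrinks by the factor (1+r)·0.96 = 0.97536.
This holds for months 1–110. Entering month 111 the balance is €364.91; 4% of the post-interest balance is now below €15.00, so the flat €15.00 minimum applies from here.
From month 111 a fixed €15.00 at rate r clears €364.91 in 32 more payments. Total: 110 + 32 = 142 months.

142 months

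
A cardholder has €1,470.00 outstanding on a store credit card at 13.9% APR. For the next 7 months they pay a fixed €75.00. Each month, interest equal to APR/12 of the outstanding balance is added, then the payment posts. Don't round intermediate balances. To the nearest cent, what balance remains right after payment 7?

€1,049.82

Monthly rate r = 13.9%/12 = 1.15833% = 0.0115833.
Each month: B ← B·(1+r) − €75.00.
Month 1: interest €17.03; balance after payment €1,412.03.
Month 2: interest €16.36; balance after payment €1,353.38.
Month 3: interest €15.68; balance after payment €1,294.06.
Month 4: interest €14.99; balance after payment €1,234.05.
Month 5: interest €14.29; balance after payment €1,173.34.
Month 6: interest €13.59; balance after payment €1,111.94.
Month 7: interest €12.88; balance after payment €1,049.82.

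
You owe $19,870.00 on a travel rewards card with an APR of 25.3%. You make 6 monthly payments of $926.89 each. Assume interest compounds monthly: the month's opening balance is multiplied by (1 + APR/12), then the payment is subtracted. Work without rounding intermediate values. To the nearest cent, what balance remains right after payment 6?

$16,656.98

Monthly rate r = 25.3%/12 = 2.10833% = 0.0210833.
Each month: B ← B·(1+r) − $926.89.
Month 1: interest $418.93; balance after payment $19,362.04.
Month 2: interest $408.22; balance after payment $18,843.36.
Month 3: interest $397.28; balance after payment $18,313.75.
Month 4: interest $386.11; balance after payment $17,772.98.
Month 5: interest $374.71; balance after payment $17,220.80.
Month 6: interest $363.07; balance after payment $16,656.98.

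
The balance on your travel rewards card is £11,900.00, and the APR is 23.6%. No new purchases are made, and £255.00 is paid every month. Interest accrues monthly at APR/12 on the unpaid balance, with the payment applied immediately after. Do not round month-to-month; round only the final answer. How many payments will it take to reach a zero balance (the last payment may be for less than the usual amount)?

Monthly rate r = 23.6%/12 = 1.96667% = 0.0196667.
Recurrence: B ← B·(1+r) − £255.00.
Month 1: interest £234.03; balance after payment £11,879.03.
Month 2: interest £233.62; balance after payment £11,857.65.
Closed form: n = −ln(1 − rB₀/P)/ln(1+r) = −ln(0.082222)/ln(1.01967) ≈ 128.279, so the balance reaches zero during payment 129.

129 payments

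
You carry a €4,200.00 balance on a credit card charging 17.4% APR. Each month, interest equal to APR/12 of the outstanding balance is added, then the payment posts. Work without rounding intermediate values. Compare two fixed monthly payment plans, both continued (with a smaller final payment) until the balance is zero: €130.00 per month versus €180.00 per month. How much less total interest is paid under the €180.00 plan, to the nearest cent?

€542.92

Monthly rate r = 17.4%/12 = 1.45% = 0.0145.
At €130.00/mo: n = ⌈−ln(1 − rB₀/P)/ln(1+r)⌉ = 44 payments (last €117.09); total interest = total paid − €4,200.00 = €1,507.09.
At €180.00/mo: 29 payments (last €124.17); total interest €964.17.
Interest saved = €1,507.09 − €964.17 = €542.92.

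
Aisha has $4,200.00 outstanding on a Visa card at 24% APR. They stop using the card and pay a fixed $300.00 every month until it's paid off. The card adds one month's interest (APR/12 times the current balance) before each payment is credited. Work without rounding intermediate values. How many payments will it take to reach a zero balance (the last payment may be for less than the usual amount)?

Monthly rate r = 24%/12 = 2% = 0.02.
Recurrence: B ← B·(1+r) − $300.00.
Month 1: interest $84.00; balance after payment $3,984.00.
Month 2: interest $79.68; balance after payment $3,763.68.
Closed form: n = −ln(1 − rB₀/P)/ln(1+r) = −ln(0.72)/ln(1.02) ≈ 16.589, so the balance reaches zero during payment 17.

17 months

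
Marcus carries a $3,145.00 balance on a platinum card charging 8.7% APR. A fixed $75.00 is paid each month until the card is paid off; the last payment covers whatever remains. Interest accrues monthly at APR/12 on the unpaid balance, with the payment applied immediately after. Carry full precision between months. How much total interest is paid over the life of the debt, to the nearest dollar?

$618

Monthly rate r = 8.7%/12 = 0.725% = 0.00725.
Payoff takes n = ⌈−ln(1 − rB₀/P)/ln(1+r)⌉ = ⌈50.171⌉ = 51 payments; the last is $12.88.
Total paid = 50·$75.00 + $12.88 = $3,762.88.
Total interest = total paid − principal = $3,762.88 − $3,145.00 = $617.88.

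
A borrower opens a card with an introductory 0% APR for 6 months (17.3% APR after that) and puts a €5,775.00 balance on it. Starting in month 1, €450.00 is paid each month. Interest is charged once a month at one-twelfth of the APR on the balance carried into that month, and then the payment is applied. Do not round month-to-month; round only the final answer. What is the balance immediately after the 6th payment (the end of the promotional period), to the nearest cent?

€3,075.00

Promo months 1–6 at r₀ = 0%/12 = 0; months 7+ at r₁ = 17.3%/12 = 0.0144167.
After month 6 (no interest yet): B = €5,775.00 − 6·€450.00 = €3,075.00.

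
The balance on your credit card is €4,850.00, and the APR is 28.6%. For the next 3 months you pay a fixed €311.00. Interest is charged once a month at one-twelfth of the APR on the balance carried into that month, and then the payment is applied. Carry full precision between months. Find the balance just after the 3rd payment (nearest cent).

Monthly rate r = 28.6%/12 = 2.38333% = 0.0238333.
Each month: B ← B·(1+r) − €311.00.
Month 1: interest €115.59; balance after payment €4,654.59.
Month 2: interest €110.93; balance after payment €4,454.53.
Month 3: interest €106.17; balance after payment €4,249.69.

€4,249.69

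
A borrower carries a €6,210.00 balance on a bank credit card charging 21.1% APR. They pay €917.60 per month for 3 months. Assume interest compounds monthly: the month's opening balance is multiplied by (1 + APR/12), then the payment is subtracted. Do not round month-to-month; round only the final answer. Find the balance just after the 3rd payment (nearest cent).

Monthly rate r = 21.1%/12 = 1.75833% = 0.0175833.
Each month: B ← B·(1+r) − €917.60.
Month 1: interest €109.19; balance after payment €5,401.59.
Month 2: interest €94.98; balance after payment €4,578.97.
Month 3: interest €80.51; balance after payment €3,741.88.

€3,741.88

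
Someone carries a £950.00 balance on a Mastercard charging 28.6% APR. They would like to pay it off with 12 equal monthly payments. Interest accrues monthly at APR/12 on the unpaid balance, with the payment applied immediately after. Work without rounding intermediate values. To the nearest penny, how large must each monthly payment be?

£91.96

Monthly rate r = 28.6%/12 = 2.38333% = 0.0238333.
Level-payment amortization: P = B₀·r / (1 − (1+r)^(−n)) = 950.00·0.0238333 / (1 − 1.02383^(−12)).
Denominator 1 − (1+r)^(−12) = 0.246212692.
P = 22.6417 / 0.246212692 ≈ 91.96.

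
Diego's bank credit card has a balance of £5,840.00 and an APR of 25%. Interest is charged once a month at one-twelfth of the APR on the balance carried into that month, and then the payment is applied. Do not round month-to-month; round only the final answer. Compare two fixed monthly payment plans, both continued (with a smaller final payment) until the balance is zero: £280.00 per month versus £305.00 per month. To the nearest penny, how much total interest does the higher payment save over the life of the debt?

Monthly rate r = 25%/12 = 2.08333% = 0.0208333.
At £280.00/mo: n = ⌈−ln(1 − rB₀/P)/ln(1+r)⌉ = 28 payments (last £182.17); total interest = total paid − £5,840.00 = £1,902.17.
At £305.00/mo: 25 payments (last £209.88); total interest £1,689.88.
Interest saved = £1,902.17 − £1,689.88 = £212.29.

£212.29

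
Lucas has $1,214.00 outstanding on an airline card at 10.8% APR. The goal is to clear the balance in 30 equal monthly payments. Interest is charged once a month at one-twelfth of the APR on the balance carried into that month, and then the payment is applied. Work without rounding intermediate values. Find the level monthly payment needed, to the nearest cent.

$46.36

Monthly rate r = 10.8%/12 = 0.9% = 0.009.
Level-payment amortization: P = B₀·r / (1 − (1+r)^(−n)) = 1214.00·0.009 / (1 − 1.009^(−30)).
Denominator 1 − (1+r)^(−30) = 0.23569797.
P = 10.926 / 0.23569797 ≈ 46.36.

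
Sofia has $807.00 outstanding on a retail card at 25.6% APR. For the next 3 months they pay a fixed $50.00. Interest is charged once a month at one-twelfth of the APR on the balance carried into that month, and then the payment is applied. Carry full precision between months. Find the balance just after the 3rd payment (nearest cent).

Monthly rate r = 25.6%/12 = 2.13333% = 0.0213333.
Each month: B ← B·(1+r) − $50.00.
Month 1: interest $17.22; balance after payment $774.22.
Month 2: interest $16.52; balance after payment $740.73.
Month 3: interest $15.80; balance after payment $706.53.

$706.53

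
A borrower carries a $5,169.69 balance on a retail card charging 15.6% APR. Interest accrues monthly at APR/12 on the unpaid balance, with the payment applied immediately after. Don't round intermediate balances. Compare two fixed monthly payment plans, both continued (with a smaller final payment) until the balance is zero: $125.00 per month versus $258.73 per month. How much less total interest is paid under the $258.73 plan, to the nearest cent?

Monthly rate r = 15.6%/12 = 1.3% = 0.013.
At $125.00/mo: n = ⌈−ln(1 − rB₀/P)/ln(1+r)⌉ = 60 payments (last $90.85); total interest = total paid − $5,169.69 = $2,296.16.
At $258.73/mo: 24 payments (last $74.43); total interest $855.53.
Interest saved = $2,296.16 − $855.53 = $1,440.63.

$1,440.63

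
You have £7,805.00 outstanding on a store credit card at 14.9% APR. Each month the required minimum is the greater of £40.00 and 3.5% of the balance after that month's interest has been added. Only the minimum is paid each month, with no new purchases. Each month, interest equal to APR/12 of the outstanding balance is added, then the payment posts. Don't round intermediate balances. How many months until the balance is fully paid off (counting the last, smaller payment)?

Monthly rate r = 14.9%/12 = 1.24167% = 0.0124167.
While 3.5% of the post-interest balance exceeds £40.00, each month B ← (B·(1+r))·(1 − 0.035), i.e. B shrinks by the factor (1+r)·0.965 = 0.97698.
This holds for months 1–84. Entering month 85 the balance is £1,103.69; 3.5% of the post-interest balance is now below £40.00, so the flat £40.00 minimum applies from here.
From month 85 a fixed £40.00 at rate r clears £1,103.69 in 34 more payments. Total: 84 + 34 = 118 months.

118 months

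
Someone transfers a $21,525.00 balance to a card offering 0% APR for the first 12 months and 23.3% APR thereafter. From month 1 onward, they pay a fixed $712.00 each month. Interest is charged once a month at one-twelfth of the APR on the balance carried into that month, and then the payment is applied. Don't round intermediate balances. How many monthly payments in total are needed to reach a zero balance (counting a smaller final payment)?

Promo months 1–12 at r₀ = 0%/12 = 0; months 13+ at r₁ = 23.3%/12 = 0.0194167.
After month 12 (no interest yet): B = $21,525.00 − 12·$712.00 = $12,981.00.
Then at r₁ with $712.00/mo: n₂ = −ln(1 − r₁·B/P)/ln(1+r₁) ≈ 22.72 → 23 more payments.

35 months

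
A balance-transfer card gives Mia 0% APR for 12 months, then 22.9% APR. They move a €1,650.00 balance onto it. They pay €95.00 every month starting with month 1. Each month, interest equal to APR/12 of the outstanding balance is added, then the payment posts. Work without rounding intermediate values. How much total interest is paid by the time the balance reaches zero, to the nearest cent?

€33.36

Promo months 1–12 at r₀ = 0%/12 = 0; months 13+ at r₁ = 22.9%/12 = 0.0190833.
After month 12 (no interest yet): B = €1,650.00 − 12·€95.00 = €510.00.
Then at r₁ with €95.00/mo: n₂ = −ln(1 − r₁·B/P)/ln(1+r₁) ≈ 5.72 → 6 more payments.
Total paid = 17·€95.00 + €68.36 = €1,683.36; interest = €1,683.36 − €1,650.00 = €33.36.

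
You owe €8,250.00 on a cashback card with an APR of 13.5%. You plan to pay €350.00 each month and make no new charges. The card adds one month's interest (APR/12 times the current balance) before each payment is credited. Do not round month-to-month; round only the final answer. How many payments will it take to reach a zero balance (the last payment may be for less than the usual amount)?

Monthly rate r = 13.5%/12 = 1.125% = 0.01125.
Recurrence: B ← B·(1+r) − €350.00.
Month 1: interest €92.81; balance after payment €7,992.81.
Month 2: interest €89.92; balance after payment €7,732.73.
Closed form: n = −ln(1 − rB₀/P)/ln(1+r) = −ln(0.73482)/ln(1.01125) ≈ 27.543, so the balance reaches zero during payment 28.

28 payments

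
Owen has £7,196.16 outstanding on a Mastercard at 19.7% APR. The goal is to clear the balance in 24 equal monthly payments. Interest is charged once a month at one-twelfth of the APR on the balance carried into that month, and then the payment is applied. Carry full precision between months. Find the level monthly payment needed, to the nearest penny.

£365.20

Monthly rate r = 19.7%/12 = 1.64167% = 0.0164167.
Level-payment amortization: P = B₀·r / (1 − (1+r)^(−n)) = 7196.16·0.0164167 / (1 − 1.01642^(−24)).
Denominator 1 − (1+r)^(−24) = 0.323485151.
P = 118.137 / 0.323485151 ≈ 365.20.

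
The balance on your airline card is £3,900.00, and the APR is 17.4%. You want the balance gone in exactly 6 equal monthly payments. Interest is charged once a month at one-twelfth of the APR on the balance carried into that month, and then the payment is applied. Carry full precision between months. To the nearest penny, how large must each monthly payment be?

£683.38

Monthly rate r = 17.4%/12 = 1.45% = 0.0145.
Level-payment amortization: P = B₀·r / (1 − (1+r)^(−n)) = 3900.00·0.0145 / (1 − 1.0145^(−6)).
Denominator 1 − (1+r)^(−6) = 0.0827500605.
P = 56.55 / 0.0827500605 ≈ 683.38.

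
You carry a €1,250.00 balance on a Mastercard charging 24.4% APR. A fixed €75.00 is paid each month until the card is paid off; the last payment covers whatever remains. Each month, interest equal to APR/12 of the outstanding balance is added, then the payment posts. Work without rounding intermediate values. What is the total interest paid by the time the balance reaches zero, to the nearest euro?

Monthly rate r = 24.4%/12 = 2.03333% = 0.0203333.
Payoff takes n = ⌈−ln(1 − rB₀/P)/ln(1+r)⌉ = ⌈20.559⌉ = 21 payments; the last is €42.09.
Total paid = 20·€75.00 + €42.09 = €1,542.09.
Total interest = total paid − principal = €1,542.09 − €1,250.00 = €292.09.

€292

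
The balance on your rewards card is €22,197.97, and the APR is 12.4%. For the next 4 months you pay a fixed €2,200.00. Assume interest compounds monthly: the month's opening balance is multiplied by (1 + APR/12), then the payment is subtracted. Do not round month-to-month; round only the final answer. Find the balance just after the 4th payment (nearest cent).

€14,192.46

Monthly rate r = 12.4%/12 = 1.03333% = 0.0103333.
Each month: B ← B·(1+r) − €2,200.00.
Month 1: interest €229.38; balance after payment €20,227.35.
Month 2: interest €209.02; balance after payment €18,236.36.
Month 3: interest €188.44; balance after payment €16,224.81.
Month 4: interest €167.66; balance after payment €14,192.46.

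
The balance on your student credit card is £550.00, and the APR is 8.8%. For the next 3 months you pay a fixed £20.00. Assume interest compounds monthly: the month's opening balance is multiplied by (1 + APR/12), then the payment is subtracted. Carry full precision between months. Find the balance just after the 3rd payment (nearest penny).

£501.75

Monthly rate r = 8.8%/12 = 0.733333% = 0.00733333.
Each month: B ← B·(1+r) − £20.00.
Month 1: interest £4.03; balance after payment £534.03.
Month 2: interest £3.92; balance after payment £517.95.
Month 3: interest £3.80; balance after payment £501.75.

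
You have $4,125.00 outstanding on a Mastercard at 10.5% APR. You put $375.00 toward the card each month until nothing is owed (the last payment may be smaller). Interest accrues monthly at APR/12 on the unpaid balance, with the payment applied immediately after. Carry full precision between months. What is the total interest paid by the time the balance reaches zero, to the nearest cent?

Monthly rate r = 10.5%/12 = 0.875% = 0.00875.
Payoff takes n = ⌈−ln(1 − rB₀/P)/ln(1+r)⌉ = ⌈11.617⌉ = 12 payments; the last is $231.58.
Total paid = 11·$375.00 + $231.58 = $4,356.58.
Total interest = total paid − principal = $4,356.58 − $4,125.00 = $231.58.

$231.58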